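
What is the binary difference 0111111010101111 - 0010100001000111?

Method 1 - Direct subtraction (column by column from the right: bit − bit − borrow-in; if negative, add 2 and borrow 1 from the next column):
borrow: 0000000010000000
        0111111010101111
-       0010100001000111
------------------------
        0101011001101000

Method 2 - Add two's complement:
Two's complement of 0010100001000111: invert → 1101011110111000, add 1 → 1101011110111001
  0111111010101111
+ 1101011110111001
------------------
 10101011001101000  (end carry out of the top bit = 1)
Discarding the end carry: 0101011001101000
Decimal check:
  0111111010101111 = 16384 + 8192 + 4096 + 2048 + 1024 + 512 + 128 + 32 + 8 + 4 + 2 + 1 = 32431
  0010100001000111 = 8192 + 2048 + 64 + 4 + 2 + 1 = 10311
  32431 - 10311 = 22120, and 0101011001101000 = 16384 + 4096 + 1024 + 512 + 64 + 32 + 8 = 22120 ✓



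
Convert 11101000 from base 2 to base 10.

Sum of powers of 2 for each 1-bit:
2^3 + 2^5 + 2^6 + 2^7
= 8 + 32 + 64 + 128
= 232



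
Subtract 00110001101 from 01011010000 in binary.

Method 1 - Direct subtraction (column by column from the right: bit − bit − borrow-in; if negative, add 2 and borrow 1 from the next column):
borrow: 01000011110
        01011010000
-       00110001101
-------------------
        00101000011

Method 2 - Add two's complement:
Two's complement of 00110001101: invert → 11001110010, add 1 → 11001110011
  01011010000
+ 11001110011
-------------
 100101000011  (end carry out of the top bit = 1)
Discarding the end carry: 00101000011
Decimal check:
  01011010000 = 512 + 128 + 64 + 16 = 720
  00110001101 = 256 + 128 + 8 + 4 + 1 = 397
  720 - 397 = 323, and 00101000011 = 256 + 64 + 2 + 1 = 323 ✓



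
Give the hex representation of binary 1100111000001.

Group into 4-bit nibbles from right:
  0001 = 1
  1001 = 9
  1100 = C
  0001 = 1
Result: 19C1



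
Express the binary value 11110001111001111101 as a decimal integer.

Sum of powers of 2 for each 1-bit:
2^0 + 2^2 + 2^3 + 2^4 + 2^5 + 2^6 + 2^9 + 2^10 + 2^11 + 2^12 + 2^16 + 2^17 + 2^18 + 2^19
= 1 + 4 + 8 + 16 + 32 + 64 + 512 + 1024 + 2048 + 4096 + 65536 + 131072 + 262144 + 524288
= 990845



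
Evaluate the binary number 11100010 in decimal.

Sum of powers of 2 for each 1-bit:
2^1 + 2^5 + 2^6 + 2^7
= 2 + 32 + 64 + 128
= 226



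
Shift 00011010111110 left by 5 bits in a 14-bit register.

Original: 00011010111110 (decimal 1726)
Shift left by 5 positions
Append 5 zeros on the right and drop the 5 high bits that overflow the 14-bit width
Result: 01011111000000 (decimal 6080)
Equivalent: 1726 << 5 = 1726 × 2^5 = 55232, truncated to 14 bits = 6080



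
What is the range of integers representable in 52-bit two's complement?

For 52-bit two's complement:
Minimum: -2^51 = -2251799813685248
Maximum: 2^51 - 1 = 2251799813685247



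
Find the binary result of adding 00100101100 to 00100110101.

Add column by column from the right: bit + bit + carry-in; write the sum mod 2, carry 1 when the sum is 2 or 3.
carry:  01001111000
        00100101100
+       00100110101
-------------------
       001001100001
(the carry out of the leftmost column, 0, becomes the leading bit)
Decimal check:
  00100101100 = 256 + 32 + 8 + 4 = 300
  00100110101 = 256 + 32 + 16 + 4 + 1 = 309
  300 + 309 = 609, and 001001100001 = 512 + 64 + 32 + 1 = 609 ✓



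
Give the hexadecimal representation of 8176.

Using repeated division by 16 (digits 10–15 are A–F):
8176 ÷ 16 = 511 remainder 0
511 ÷ 16 = 31 remainder 15 (F)
31 ÷ 16 = 1 remainder 15 (F)
1 ÷ 16 = 0 remainder 1
Reading remainders bottom to top: 1FF0



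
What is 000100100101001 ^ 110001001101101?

XOR: 1 when bits differ
  000100100101001
^ 110001001101101
-----------------
  110101101000100
Decimal: 2345 ^ 25197 = 27460



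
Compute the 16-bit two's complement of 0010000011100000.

Original: 0010000011100000
Step 1 - Invert all bits: 1101111100011111
Step 2 - Add 1: 1101111100100000
Verification: 0010000011100000 + 1101111100100000 = 10000000000000000; discarding the end carry (carry out of the top bit) leaves the 16-bit value 0000000000000000, as required for x + (-x)



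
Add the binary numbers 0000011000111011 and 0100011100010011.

Add column by column from the right: bit + bit + carry-in; write the sum mod 2, carry 1 when the sum is 2 or 3.
carry:  0000110001100110
        0000011000111011
+       0100011100010011
------------------------
       00100110101001110
(the carry out of the leftmost column, 0, becomes the leading bit)
Decimal check:
  0000011000111011 = 1024 + 512 + 32 + 16 + 8 + 2 + 1 = 1595
  0100011100010011 = 16384 + 1024 + 512 + 256 + 16 + 2 + 1 = 18195
  1595 + 18195 = 19790, and 00100110101001110 = 16384 + 2048 + 1024 + 256 + 64 + 8 + 4 + 2 = 19790 ✓



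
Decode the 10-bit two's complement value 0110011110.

Binary: 0110011110
Sign bit: 0 (non-negative)
Read directly as an unsigned value:
0110011110 = 256 + 128 + 16 + 8 + 4 + 2 = 414
Value: 414



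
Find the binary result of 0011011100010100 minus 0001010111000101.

Method 1 - Direct subtraction (column by column from the right: bit − bit − borrow-in; if negative, add 2 and borrow 1 from the next column):
borrow: 0000001110011110
        0011011100010100
-       0001010111000101
------------------------
        0010000101001111

Method 2 - Add two's complement:
Two's complement of 0001010111000101: invert → 1110101000111010, add 1 → 1110101000111011
  0011011100010100
+ 1110101000111011
------------------
 10010000101001111  (end carry out of the top bit = 1)
Discarding the end carry: 0010000101001111
Decimal check:
  0011011100010100 = 8192 + 4096 + 1024 + 512 + 256 + 16 + 4 = 14100
  0001010111000101 = 4096 + 1024 + 256 + 128 + 64 + 4 + 1 = 5573
  14100 - 5573 = 8527, and 0010000101001111 = 8192 + 256 + 64 + 8 + 4 + 2 + 1 = 8527 ✓



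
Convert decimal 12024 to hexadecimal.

Using repeated division by 16 (digits 10–15 are A–F):
12024 ÷ 16 = 751 remainder 8
751 ÷ 16 = 46 remainder 15 (F)
46 ÷ 16 = 2 remainder 14 (E)
2 ÷ 16 = 0 remainder 2
Reading remainders bottom to top: 2EF8



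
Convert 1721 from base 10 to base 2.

Using repeated division by 2:
1721 ÷ 2 = 860 remainder 1
860 ÷ 2 = 430 remainder 0
430 ÷ 2 = 215 remainder 0
215 ÷ 2 = 107 remainder 1
107 ÷ 2 = 53 remainder 1
53 ÷ 2 = 26 remainder 1
26 ÷ 2 = 13 remainder 0
13 ÷ 2 = 6 remainder 1
6 ÷ 2 = 3 remainder 0
3 ÷ 2 = 1 remainder 1
1 ÷ 2 = 0 remainder 1
Reading remainders bottom to top: 11010111001



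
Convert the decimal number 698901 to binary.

Using repeated division by 2:
698901 ÷ 2 = 349450 remainder 1
349450 ÷ 2 = 174725 remainder 0
174725 ÷ 2 = 87362 remainder 1
87362 ÷ 2 = 43681 remainder 0
43681 ÷ 2 = 21840 remainder 1
21840 ÷ 2 = 10920 remainder 0
10920 ÷ 2 = 5460 remainder 0
5460 ÷ 2 = 2730 remainder 0
2730 ÷ 2 = 1365 remainder 0
1365 ÷ 2 = 682 remainder 1
682 ÷ 2 = 341 remainder 0
341 ÷ 2 = 170 remainder 1
170 ÷ 2 = 85 remainder 0
85 ÷ 2 = 42 remainder 1
42 ÷ 2 = 21 remainder 0
21 ÷ 2 = 10 remainder 1
10 ÷ 2 = 5 remainder 0
5 ÷ 2 = 2 remainder 1
2 ÷ 2 = 1 remainder 0
1 ÷ 2 = 0 remainder 1
Reading remainders bottom to top: 10101010101000010101



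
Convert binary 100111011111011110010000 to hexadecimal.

Group into 4-bit nibbles from right:
  1001 = 9
  1101 = D
  1111 = F
  0111 = 7
  1001 = 9
  0000 = 0
Result: 9DF790



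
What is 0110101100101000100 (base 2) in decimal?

Sum of powers of 2 for each 1-bit:
2^2 + 2^6 + 2^8 + 2^11 + 2^12 + 2^14 + 2^16 + 2^17
= 4 + 64 + 256 + 2048 + 4096 + 16384 + 65536 + 131072
= 219460



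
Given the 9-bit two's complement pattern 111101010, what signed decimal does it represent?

Binary: 111101010
Sign bit: 1 (negative)
Invert: 000010101
Add 1:  000010110
Magnitude: 000010110 = 16 + 4 + 2 = 22
Value: -22



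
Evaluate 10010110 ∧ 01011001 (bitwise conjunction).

AND: 1 only when both bits are 1
  10010110
& 01011001
----------
  00010000
Decimal: 150 & 89 = 16



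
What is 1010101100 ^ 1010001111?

XOR: 1 when bits differ
  1010101100
^ 1010001111
------------
  0000100011
Decimal: 684 ^ 655 = 35



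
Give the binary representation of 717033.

Using repeated division by 2:
717033 ÷ 2 = 358516 remainder 1
358516 ÷ 2 = 179258 remainder 0
179258 ÷ 2 = 89629 remainder 0
89629 ÷ 2 = 44814 remainder 1
44814 ÷ 2 = 22407 remainder 0
22407 ÷ 2 = 11203 remainder 1
11203 ÷ 2 = 5601 remainder 1
5601 ÷ 2 = 2800 remainder 1
2800 ÷ 2 = 1400 remainder 0
1400 ÷ 2 = 700 remainder 0
700 ÷ 2 = 350 remainder 0
350 ÷ 2 = 175 remainder 0
175 ÷ 2 = 87 remainder 1
87 ÷ 2 = 43 remainder 1
43 ÷ 2 = 21 remainder 1
21 ÷ 2 = 10 remainder 1
10 ÷ 2 = 5 remainder 0
5 ÷ 2 = 2 remainder 1
2 ÷ 2 = 1 remainder 0
1 ÷ 2 = 0 remainder 1
Reading remainders bottom to top: 10101111000011101001



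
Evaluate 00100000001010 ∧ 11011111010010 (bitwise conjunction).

AND: 1 only when both bits are 1
  00100000001010
& 11011111010010
----------------
  00000000000010
Decimal: 2058 & 14290 = 2



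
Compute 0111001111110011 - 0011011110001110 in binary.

Method 1 - Direct subtraction (column by column from the right: bit − bit − borrow-in; if negative, add 2 and borrow 1 from the next column):
borrow: 0111100000011000
        0111001111110011
-       0011011110001110
------------------------
        0011110001100101

Method 2 - Add two's complement:
Two's complement of 0011011110001110: invert → 1100100001110001, add 1 → 1100100001110010
  0111001111110011
+ 1100100001110010
------------------
 10011110001100101  (end carry out of the top bit = 1)
Discarding the end carry: 0011110001100101
Decimal check:
  0111001111110011 = 16384 + 8192 + 4096 + 512 + 256 + 128 + 64 + 32 + 16 + 2 + 1 = 29683
  0011011110001110 = 8192 + 4096 + 1024 + 512 + 256 + 128 + 8 + 4 + 2 = 14222
  29683 - 14222 = 15461, and 0011110001100101 = 8192 + 4096 + 2048 + 1024 + 64 + 32 + 4 + 1 = 15461 ✓



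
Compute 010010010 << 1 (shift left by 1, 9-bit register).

Original: 010010010 (decimal 146)
Shift left by 1 position
Append 1 zero on the right
Result: 100100100 (decimal 292)
Equivalent: 146 << 1 = 146 × 2^1 = 292



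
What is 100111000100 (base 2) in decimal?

Sum of powers of 2 for each 1-bit:
2^2 + 2^6 + 2^7 + 2^8 + 2^11
= 4 + 64 + 128 + 256 + 2048
= 2500



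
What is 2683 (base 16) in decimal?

Expand by place value (powers of 16):
2683 = 2 × 16^3 + 6 × 16^2 + 8 × 16^1 + 3 × 16^0
= 2 × 4096 + 6 × 256 + 8 × 16 + 3 × 1
= 8192 + 1536 + 128 + 3
= 9859



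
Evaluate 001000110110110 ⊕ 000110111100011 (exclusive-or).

XOR: 1 when bits differ
  001000110110110
^ 000110111100011
-----------------
  001110001010101
Decimal: 4534 ^ 3555 = 7253



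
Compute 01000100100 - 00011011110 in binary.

Method 1 - Direct subtraction (column by column from the right: bit − bit − borrow-in; if negative, add 2 and borrow 1 from the next column):
borrow: 01110111100
        01000100100
-       00011011110
-------------------
        00101000110

Method 2 - Add two's complement:
Two's complement of 00011011110: invert → 11100100001, add 1 → 11100100010
  01000100100
+ 11100100010
-------------
 100101000110  (end carry out of the top bit = 1)
Discarding the end carry: 00101000110
Decimal check:
  01000100100 = 512 + 32 + 4 = 548
  00011011110 = 128 + 64 + 16 + 8 + 4 + 2 = 222
  548 - 222 = 326, and 00101000110 = 256 + 64 + 4 + 2 = 326 ✓



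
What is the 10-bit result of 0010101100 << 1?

Original: 0010101100 (decimal 172)
Shift left by 1 position
Append 1 zero on the right
Result: 0101011000 (decimal 344)
Equivalent: 172 << 1 = 172 × 2^1 = 344



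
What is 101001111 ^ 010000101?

XOR: 1 when bits differ
  101001111
^ 010000101
-----------
  111001010
Decimal: 335 ^ 133 = 458



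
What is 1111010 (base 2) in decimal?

Sum of powers of 2 for each 1-bit:
2^1 + 2^3 + 2^4 + 2^5 + 2^6
= 2 + 8 + 16 + 32 + 64
= 122



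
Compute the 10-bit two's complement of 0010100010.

Original: 0010100010
Step 1 - Invert all bits: 1101011101
Step 2 - Add 1: 1101011110
Verification: 0010100010 + 1101011110 = 10000000000; discarding the end carry (carry out of the top bit) leaves the 10-bit value 0000000000, as required for x + (-x)



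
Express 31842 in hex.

Using repeated division by 16 (digits 10–15 are A–F):
31842 ÷ 16 = 1990 remainder 2
1990 ÷ 16 = 124 remainder 6
124 ÷ 16 = 7 remainder 12 (C)
7 ÷ 16 = 0 remainder 7
Reading remainders bottom to top: 7C62



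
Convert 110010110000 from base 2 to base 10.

Sum of powers of 2 for each 1-bit:
2^4 + 2^5 + 2^7 + 2^10 + 2^11
= 16 + 32 + 128 + 1024 + 2048
= 3248



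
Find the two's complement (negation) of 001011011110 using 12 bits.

Original: 001011011110
Step 1 - Invert all bits: 110100100001
Step 2 - Add 1: 110100100010
Verification: 001011011110 + 110100100010 = 1000000000000; discarding the end carry (carry out of the top bit) leaves the 12-bit value 000000000000, as required for x + (-x)



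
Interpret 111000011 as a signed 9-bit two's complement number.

Binary: 111000011
Sign bit: 1 (negative)
Invert: 000111100
Add 1:  000111101
Magnitude: 000111101 = 32 + 16 + 8 + 4 + 1 = 61
Value: -61



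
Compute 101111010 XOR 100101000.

XOR: 1 when bits differ
  101111010
^ 100101000
-----------
  001010010
Decimal: 378 ^ 296 = 82



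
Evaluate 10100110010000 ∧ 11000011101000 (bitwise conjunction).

AND: 1 only when both bits are 1
  10100110010000
& 11000011101000
----------------
  10000010000000
Decimal: 10640 & 12520 = 8320



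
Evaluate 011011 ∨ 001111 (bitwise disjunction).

OR: 1 when either bit is 1
  011011
| 001111
--------
  011111
Decimal: 27 | 15 = 31



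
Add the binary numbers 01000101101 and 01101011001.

Add column by column from the right: bit + bit + carry-in; write the sum mod 2, carry 1 when the sum is 2 or 3.
carry:  10011110010
        01000101101
+       01101011001
-------------------
       010110000110
(the carry out of the leftmost column, 0, becomes the leading bit)
Decimal check:
  01000101101 = 512 + 32 + 8 + 4 + 1 = 557
  01101011001 = 512 + 256 + 64 + 16 + 8 + 1 = 857
  557 + 857 = 1414, and 010110000110 = 1024 + 256 + 128 + 4 + 2 = 1414 ✓



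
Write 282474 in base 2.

Using repeated division by 2:
282474 ÷ 2 = 141237 remainder 0
141237 ÷ 2 = 70618 remainder 1
70618 ÷ 2 = 35309 remainder 0
35309 ÷ 2 = 17654 remainder 1
17654 ÷ 2 = 8827 remainder 0
8827 ÷ 2 = 4413 remainder 1
4413 ÷ 2 = 2206 remainder 1
2206 ÷ 2 = 1103 remainder 0
1103 ÷ 2 = 551 remainder 1
551 ÷ 2 = 275 remainder 1
275 ÷ 2 = 137 remainder 1
137 ÷ 2 = 68 remainder 1
68 ÷ 2 = 34 remainder 0
34 ÷ 2 = 17 remainder 0
17 ÷ 2 = 8 remainder 1
8 ÷ 2 = 4 remainder 0
4 ÷ 2 = 2 remainder 0
2 ÷ 2 = 1 remainder 0
1 ÷ 2 = 0 remainder 1
Reading remainders bottom to top: 1000100111101101010



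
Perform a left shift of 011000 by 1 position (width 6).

Original: 011000 (decimal 24)
Shift left by 1 position
Append 1 zero on the right
Result: 110000 (decimal 48)
Equivalent: 24 << 1 = 24 × 2^1 = 48



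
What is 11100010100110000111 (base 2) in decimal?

Sum of powers of 2 for each 1-bit:
2^0 + 2^1 + 2^2 + 2^7 + 2^8 + 2^11 + 2^13 + 2^17 + 2^18 + 2^19
= 1 + 2 + 4 + 128 + 256 + 2048 + 8192 + 131072 + 262144 + 524288
= 928135



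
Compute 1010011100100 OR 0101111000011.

OR: 1 when either bit is 1
  1010011100100
| 0101111000011
---------------
  1111111100111
Decimal: 5348 | 3011 = 8167



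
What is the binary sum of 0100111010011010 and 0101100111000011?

Add column by column from the right: bit + bit + carry-in; write the sum mod 2, carry 1 when the sum is 2 or 3.
carry:  1011111100000100
        0100111010011010
+       0101100111000011
------------------------
       01010100001011101
(the carry out of the leftmost column, 0, becomes the leading bit)
Decimal check:
  0100111010011010 = 16384 + 2048 + 1024 + 512 + 128 + 16 + 8 + 2 = 20122
  0101100111000011 = 16384 + 4096 + 2048 + 256 + 128 + 64 + 2 + 1 = 22979
  20122 + 22979 = 43101, and 01010100001011101 = 32768 + 8192 + 2048 + 64 + 16 + 8 + 4 + 1 = 43101 ✓



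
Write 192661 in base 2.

Using repeated division by 2:
192661 ÷ 2 = 96330 remainder 1
96330 ÷ 2 = 48165 remainder 0
48165 ÷ 2 = 24082 remainder 1
24082 ÷ 2 = 12041 remainder 0
12041 ÷ 2 = 6020 remainder 1
6020 ÷ 2 = 3010 remainder 0
3010 ÷ 2 = 1505 remainder 0
1505 ÷ 2 = 752 remainder 1
752 ÷ 2 = 376 remainder 0
376 ÷ 2 = 188 remainder 0
188 ÷ 2 = 94 remainder 0
94 ÷ 2 = 47 remainder 0
47 ÷ 2 = 23 remainder 1
23 ÷ 2 = 11 remainder 1
11 ÷ 2 = 5 remainder 1
5 ÷ 2 = 2 remainder 1
2 ÷ 2 = 1 remainder 0
1 ÷ 2 = 0 remainder 1
Reading remainders bottom to top: 101111000010010101



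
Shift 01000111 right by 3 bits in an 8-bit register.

Original: 01000111 (decimal 71)
Shift right by 3 positions
Drop the 3 low bits; fill with zeros on the left
Result: 00001000 (decimal 8)
Equivalent: 71 >> 3 = 71 ÷ 2^3 = 8



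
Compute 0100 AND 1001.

AND: 1 only when both bits are 1
  0100
& 1001
------
  0000
Decimal: 4 & 9 = 0



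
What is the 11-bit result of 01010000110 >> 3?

Original: 01010000110 (decimal 646)
Shift right by 3 positions
Drop the 3 low bits; fill with zeros on the left
Result: 00001010000 (decimal 80)
Equivalent: 646 >> 3 = 646 ÷ 2^3 = 80



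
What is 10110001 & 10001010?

AND: 1 only when both bits are 1
  10110001
& 10001010
----------
  10000000
Decimal: 177 & 138 = 128



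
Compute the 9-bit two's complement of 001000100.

Original: 001000100
Step 1 - Invert all bits: 110111011
Step 2 - Add 1: 110111100
Verification: 001000100 + 110111100 = 1000000000; discarding the end carry (carry out of the top bit) leaves the 9-bit value 000000000, as required for x + (-x)



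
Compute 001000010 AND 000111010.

AND: 1 only when both bits are 1
  001000010
& 000111010
-----------
  000000010
Decimal: 66 & 58 = 2



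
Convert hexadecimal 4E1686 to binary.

Convert each hex digit to 4 bits:
  4 = 0100
  E = 1110
  1 = 0001
  6 = 0110
  8 = 1000
  6 = 0110
Concatenate: 010011100001011010000110



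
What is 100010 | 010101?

OR: 1 when either bit is 1
  100010
| 010101
--------
  110111
Decimal: 34 | 21 = 55



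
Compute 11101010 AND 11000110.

AND: 1 only when both bits are 1
  11101010
& 11000110
----------
  11000010
Decimal: 234 & 198 = 194



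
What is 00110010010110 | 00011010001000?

OR: 1 when either bit is 1
  00110010010110
| 00011010001000
----------------
  00111010011110
Decimal: 3222 | 1672 = 3742



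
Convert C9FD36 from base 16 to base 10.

Expand by place value (powers of 16):
Digit values: C = 12, F = 15, D = 13
C9FD36 = 12 × 16^5 + 9 × 16^4 + 15 × 16^3 + 13 × 16^2 + 3 × 16^1 + 6 × 16^0
= 12 × 1048576 + 9 × 65536 + 15 × 4096 + 13 × 256 + 3 × 16 + 6 × 1
= 12582912 + 589824 + 61440 + 3328 + 48 + 6
= 13237558



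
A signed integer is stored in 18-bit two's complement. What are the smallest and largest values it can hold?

For 18-bit two's complement:
Minimum: -2^17 = -131072
Maximum: 2^17 - 1 = 131071



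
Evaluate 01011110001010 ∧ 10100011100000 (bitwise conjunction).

AND: 1 only when both bits are 1
  01011110001010
& 10100011100000
----------------
  00000010000000
Decimal: 6026 & 10464 = 128



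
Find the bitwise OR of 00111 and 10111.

OR: 1 when either bit is 1
  00111
| 10111
-------
  10111
Decimal: 7 | 23 = 23



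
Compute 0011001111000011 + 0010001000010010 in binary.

Add column by column from the right: bit + bit + carry-in; write the sum mod 2, carry 1 when the sum is 2 or 3.
carry:  0100010000000100
        0011001111000011
+       0010001000010010
------------------------
       00101010111010101
(the carry out of the leftmost column, 0, becomes the leading bit)
Decimal check:
  0011001111000011 = 8192 + 4096 + 512 + 256 + 128 + 64 + 2 + 1 = 13251
  0010001000010010 = 8192 + 512 + 16 + 2 = 8722
  13251 + 8722 = 21973, and 00101010111010101 = 16384 + 4096 + 1024 + 256 + 128 + 64 + 16 + 4 + 1 = 21973 ✓



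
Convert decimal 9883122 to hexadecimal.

Using repeated division by 16 (digits 10–15 are A–F):
9883122 ÷ 16 = 617695 remainder 2
617695 ÷ 16 = 38605 remainder 15 (F)
38605 ÷ 16 = 2412 remainder 13 (D)
2412 ÷ 16 = 150 remainder 12 (C)
150 ÷ 16 = 9 remainder 6
9 ÷ 16 = 0 remainder 9
Reading remainders bottom to top: 96CDF2



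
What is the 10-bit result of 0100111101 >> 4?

Original: 0100111101 (decimal 317)
Shift right by 4 positions
Drop the 4 low bits; fill with zeros on the left
Result: 0000010011 (decimal 19)
Equivalent: 317 >> 4 = 317 ÷ 2^4 = 19



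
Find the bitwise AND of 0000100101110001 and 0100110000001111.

AND: 1 only when both bits are 1
  0000100101110001
& 0100110000001111
------------------
  0000100000000001
Decimal: 2417 & 19471 = 2049



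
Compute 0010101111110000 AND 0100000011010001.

AND: 1 only when both bits are 1
  0010101111110000
& 0100000011010001
------------------
  0000000011010000
Decimal: 11248 & 16593 = 208



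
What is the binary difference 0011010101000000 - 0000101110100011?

Method 1 - Direct subtraction (column by column from the right: bit − bit − borrow-in; if negative, add 2 and borrow 1 from the next column):
borrow: 0001011101111110
        0011010101000000
-       0000101110100011
------------------------
        0010100110011101

Method 2 - Add two's complement:
Two's complement of 0000101110100011: invert → 1111010001011100, add 1 → 1111010001011101
  0011010101000000
+ 1111010001011101
------------------
 10010100110011101  (end carry out of the top bit = 1)
Discarding the end carry: 0010100110011101
Decimal check:
  0011010101000000 = 8192 + 4096 + 1024 + 256 + 64 = 13632
  0000101110100011 = 2048 + 512 + 256 + 128 + 32 + 2 + 1 = 2979
  13632 - 2979 = 10653, and 0010100110011101 = 8192 + 2048 + 256 + 128 + 16 + 8 + 4 + 1 = 10653 ✓



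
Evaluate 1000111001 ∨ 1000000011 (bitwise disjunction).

OR: 1 when either bit is 1
  1000111001
| 1000000011
------------
  1000111011
Decimal: 569 | 515 = 571



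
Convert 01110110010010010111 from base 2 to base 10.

Sum of powers of 2 for each 1-bit:
2^0 + 2^1 + 2^2 + 2^4 + 2^7 + 2^10 + 2^13 + 2^14 + 2^16 + 2^17 + 2^18
= 1 + 2 + 4 + 16 + 128 + 1024 + 8192 + 16384 + 65536 + 131072 + 262144
= 484503



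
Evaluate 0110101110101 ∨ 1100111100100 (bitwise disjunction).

OR: 1 when either bit is 1
  0110101110101
| 1100111100100
---------------
  1110111110101
Decimal: 3445 | 6628 = 7669



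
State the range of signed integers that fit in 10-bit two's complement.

For 10-bit two's complement:
Minimum: -2^9 = -512
Maximum: 2^9 - 1 = 511



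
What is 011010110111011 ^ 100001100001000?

XOR: 1 when bits differ
  011010110111011
^ 100001100001000
-----------------
  111011010110011
Decimal: 13755 ^ 17160 = 30387



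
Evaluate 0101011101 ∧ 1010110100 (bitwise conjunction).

AND: 1 only when both bits are 1
  0101011101
& 1010110100
------------
  0000010100
Decimal: 349 & 692 = 20



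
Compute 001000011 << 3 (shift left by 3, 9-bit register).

Original: 001000011 (decimal 67)
Shift left by 3 positions
Append 3 zeros on the right and drop the 3 high bits that overflow the 9-bit width
Result: 000011000 (decimal 24)
Equivalent: 67 << 3 = 67 × 2^3 = 536, truncated to 9 bits = 24



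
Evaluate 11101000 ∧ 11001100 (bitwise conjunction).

AND: 1 only when both bits are 1
  11101000
& 11001100
----------
  11001000
Decimal: 232 & 204 = 200



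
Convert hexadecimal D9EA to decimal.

Expand by place value (powers of 16):
Digit values: D = 13, E = 14, A = 10
D9EA = 13 × 16^3 + 9 × 16^2 + 14 × 16^1 + 10 × 16^0
= 13 × 4096 + 9 × 256 + 14 × 16 + 10 × 1
= 53248 + 2304 + 224 + 10
= 55786



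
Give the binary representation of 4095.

Using repeated division by 2:
4095 ÷ 2 = 2047 remainder 1
2047 ÷ 2 = 1023 remainder 1
1023 ÷ 2 = 511 remainder 1
511 ÷ 2 = 255 remainder 1
255 ÷ 2 = 127 remainder 1
127 ÷ 2 = 63 remainder 1
63 ÷ 2 = 31 remainder 1
31 ÷ 2 = 15 remainder 1
15 ÷ 2 = 7 remainder 1
7 ÷ 2 = 3 remainder 1
3 ÷ 2 = 1 remainder 1
1 ÷ 2 = 0 remainder 1
Reading remainders bottom to top: 111111111111



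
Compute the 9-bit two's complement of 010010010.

Original: 010010010
Step 1 - Invert all bits: 101101101
Step 2 - Add 1: 101101110
Verification: 010010010 + 101101110 = 1000000000; discarding the end carry (carry out of the top bit) leaves the 9-bit value 000000000, as required for x + (-x)



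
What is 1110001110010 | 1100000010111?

OR: 1 when either bit is 1
  1110001110010
| 1100000010111
---------------
  1110001110111
Decimal: 7282 | 6167 = 7287



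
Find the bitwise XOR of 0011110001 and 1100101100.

XOR: 1 when bits differ
  0011110001
^ 1100101100
------------
  1111011101
Decimal: 241 ^ 812 = 989



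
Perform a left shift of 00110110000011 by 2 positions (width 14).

Original: 00110110000011 (decimal 3459)
Shift left by 2 positions
Append 2 zeros on the right
Result: 11011000001100 (decimal 13836)
Equivalent: 3459 << 2 = 3459 × 2^2 = 13836



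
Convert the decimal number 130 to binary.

Using repeated division by 2:
130 ÷ 2 = 65 remainder 0
65 ÷ 2 = 32 remainder 1
32 ÷ 2 = 16 remainder 0
16 ÷ 2 = 8 remainder 0
8 ÷ 2 = 4 remainder 0
4 ÷ 2 = 2 remainder 0
2 ÷ 2 = 1 remainder 0
1 ÷ 2 = 0 remainder 1
Reading remainders bottom to top: 10000010



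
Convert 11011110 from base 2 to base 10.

Sum of powers of 2 for each 1-bit:
2^1 + 2^2 + 2^3 + 2^4 + 2^6 + 2^7
= 2 + 4 + 8 + 16 + 64 + 128
= 222



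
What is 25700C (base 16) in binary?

Convert each hex digit to 4 bits:
  2 = 0010
  5 = 0101
  7 = 0111
  0 = 0000
  0 = 0000
  C = 1100
Concatenate: 001001010111000000001100



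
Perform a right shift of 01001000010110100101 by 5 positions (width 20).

Original: 01001000010110100101 (decimal 296357)
Shift right by 5 positions
Drop the 5 low bits; fill with zeros on the left
Result: 00000010010000101101 (decimal 9261)
Equivalent: 296357 >> 5 = 296357 ÷ 2^5 = 9261



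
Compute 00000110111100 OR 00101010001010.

OR: 1 when either bit is 1
  00000110111100
| 00101010001010
----------------
  00101110111110
Decimal: 444 | 2698 = 3006



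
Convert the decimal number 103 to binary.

Using repeated division by 2:
103 ÷ 2 = 51 remainder 1
51 ÷ 2 = 25 remainder 1
25 ÷ 2 = 12 remainder 1
12 ÷ 2 = 6 remainder 0
6 ÷ 2 = 3 remainder 0
3 ÷ 2 = 1 remainder 1
1 ÷ 2 = 0 remainder 1
Reading remainders bottom to top: 1100111



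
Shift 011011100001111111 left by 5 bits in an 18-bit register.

Original: 011011100001111111 (decimal 112767)
Shift left by 5 positions
Append 5 zeros on the right and drop the 5 high bits that overflow the 18-bit width
Result: 110000111111100000 (decimal 200672)
Equivalent: 112767 << 5 = 112767 × 2^5 = 3608544, truncated to 18 bits = 200672



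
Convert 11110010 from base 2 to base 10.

Sum of powers of 2 for each 1-bit:
2^1 + 2^4 + 2^5 + 2^6 + 2^7
= 2 + 16 + 32 + 64 + 128
= 242



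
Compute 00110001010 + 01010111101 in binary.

Add column by column from the right: bit + bit + carry-in; write the sum mod 2, carry 1 when the sum is 2 or 3.
carry:  11101110000
        00110001010
+       01010111101
-------------------
       010001000111
(the carry out of the leftmost column, 0, becomes the leading bit)
Decimal check:
  00110001010 = 256 + 128 + 8 + 2 = 394
  01010111101 = 512 + 128 + 32 + 16 + 8 + 4 + 1 = 701
  394 + 701 = 1095, and 010001000111 = 1024 + 64 + 4 + 2 + 1 = 1095 ✓



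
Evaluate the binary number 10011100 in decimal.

Sum of powers of 2 for each 1-bit:
2^2 + 2^3 + 2^4 + 2^7
= 4 + 8 + 16 + 128
= 156



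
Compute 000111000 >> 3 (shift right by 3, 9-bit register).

Original: 000111000 (decimal 56)
Shift right by 3 positions
Drop the 3 low bits; fill with zeros on the left
Result: 000000111 (decimal 7)
Equivalent: 56 >> 3 = 56 ÷ 2^3 = 7



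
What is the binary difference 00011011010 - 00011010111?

Method 1 - Direct subtraction (column by column from the right: bit − bit − borrow-in; if negative, add 2 and borrow 1 from the next column):
borrow: 00000001110
        00011011010
-       00011010111
-------------------
        00000000011

Method 2 - Add two's complement:
Two's complement of 00011010111: invert → 11100101000, add 1 → 11100101001
  00011011010
+ 11100101001
-------------
 100000000011  (end carry out of the top bit = 1)
Discarding the end carry: 00000000011
Decimal check:
  00011011010 = 128 + 64 + 16 + 8 + 2 = 218
  00011010111 = 128 + 64 + 16 + 4 + 2 + 1 = 215
  218 - 215 = 3, and 00000000011 = 2 + 1 = 3 ✓



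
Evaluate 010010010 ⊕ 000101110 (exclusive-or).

XOR: 1 when bits differ
  010010010
^ 000101110
-----------
  010111100
Decimal: 146 ^ 46 = 188



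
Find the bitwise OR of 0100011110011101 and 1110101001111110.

OR: 1 when either bit is 1
  0100011110011101
| 1110101001111110
------------------
  1110111111111111
Decimal: 18333 | 60030 = 61439



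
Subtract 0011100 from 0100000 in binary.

Method 1 - Direct subtraction (column by column from the right: bit − bit − borrow-in; if negative, add 2 and borrow 1 from the next column):
borrow: 0111000
        0100000
-       0011100
---------------
        0000100

Method 2 - Add two's complement:
Two's complement of 0011100: invert → 1100011, add 1 → 1100100
  0100000
+ 1100100
---------
 10000100  (end carry out of the top bit = 1)
Discarding the end carry: 0000100
Decimal check:
  0100000 = 32
  0011100 = 16 + 8 + 4 = 28
  32 - 28 = 4, and 0000100 = 4 ✓



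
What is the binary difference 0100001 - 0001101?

Method 1 - Direct subtraction (column by column from the right: bit − bit − borrow-in; if negative, add 2 and borrow 1 from the next column):
borrow: 0111000
        0100001
-       0001101
---------------
        0010100

Method 2 - Add two's complement:
Two's complement of 0001101: invert → 1110010, add 1 → 1110011
  0100001
+ 1110011
---------
 10010100  (end carry out of the top bit = 1)
Discarding the end carry: 0010100
Decimal check:
  0100001 = 32 + 1 = 33
  0001101 = 8 + 4 + 1 = 13
  33 - 13 = 20, and 0010100 = 16 + 4 = 20 ✓



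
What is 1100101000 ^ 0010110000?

XOR: 1 when bits differ
  1100101000
^ 0010110000
------------
  1110011000
Decimal: 808 ^ 176 = 920



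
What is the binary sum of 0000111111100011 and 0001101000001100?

Add column by column from the right: bit + bit + carry-in; write the sum mod 2, carry 1 when the sum is 2 or 3.
carry:  0011110000000000
        0000111111100011
+       0001101000001100
------------------------
       00010100111101111
(the carry out of the leftmost column, 0, becomes the leading bit)
Decimal check:
  0000111111100011 = 2048 + 1024 + 512 + 256 + 128 + 64 + 32 + 2 + 1 = 4067
  0001101000001100 = 4096 + 2048 + 512 + 8 + 4 = 6668
  4067 + 6668 = 10735, and 00010100111101111 = 8192 + 2048 + 256 + 128 + 64 + 32 + 8 + 4 + 2 + 1 = 10735 ✓



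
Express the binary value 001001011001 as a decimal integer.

Sum of powers of 2 for each 1-bit:
2^0 + 2^3 + 2^4 + 2^6 + 2^9
= 1 + 8 + 16 + 64 + 512
= 601



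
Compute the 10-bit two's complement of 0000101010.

Original: 0000101010
Step 1 - Invert all bits: 1111010101
Step 2 - Add 1: 1111010110
Verification: 0000101010 + 1111010110 = 10000000000; discarding the end carry (carry out of the top bit) leaves the 10-bit value 0000000000, as required for x + (-x)



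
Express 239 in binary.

Using repeated division by 2:
239 ÷ 2 = 119 remainder 1
119 ÷ 2 = 59 remainder 1
59 ÷ 2 = 29 remainder 1
29 ÷ 2 = 14 remainder 1
14 ÷ 2 = 7 remainder 0
7 ÷ 2 = 3 remainder 1
3 ÷ 2 = 1 remainder 1
1 ÷ 2 = 0 remainder 1
Reading remainders bottom to top: 11101111



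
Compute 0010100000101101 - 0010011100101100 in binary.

Method 1 - Direct subtraction (column by column from the right: bit − bit − borrow-in; if negative, add 2 and borrow 1 from the next column):
borrow: 0000111000000000
        0010100000101101
-       0010011100101100
------------------------
        0000000100000001

Method 2 - Add two's complement:
Two's complement of 0010011100101100: invert → 1101100011010011, add 1 → 1101100011010100
  0010100000101101
+ 1101100011010100
------------------
 10000000100000001  (end carry out of the top bit = 1)
Discarding the end carry: 0000000100000001
Decimal check:
  0010100000101101 = 8192 + 2048 + 32 + 8 + 4 + 1 = 10285
  0010011100101100 = 8192 + 1024 + 512 + 256 + 32 + 8 + 4 = 10028
  10285 - 10028 = 257, and 0000000100000001 = 256 + 1 = 257 ✓



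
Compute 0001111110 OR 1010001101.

OR: 1 when either bit is 1
  0001111110
| 1010001101
------------
  1011111111
Decimal: 126 | 653 = 767



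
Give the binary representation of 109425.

Using repeated division by 2:
109425 ÷ 2 = 54712 remainder 1
54712 ÷ 2 = 27356 remainder 0
27356 ÷ 2 = 13678 remainder 0
13678 ÷ 2 = 6839 remainder 0
6839 ÷ 2 = 3419 remainder 1
3419 ÷ 2 = 1709 remainder 1
1709 ÷ 2 = 854 remainder 1
854 ÷ 2 = 427 remainder 0
427 ÷ 2 = 213 remainder 1
213 ÷ 2 = 106 remainder 1
106 ÷ 2 = 53 remainder 0
53 ÷ 2 = 26 remainder 1
26 ÷ 2 = 13 remainder 0
13 ÷ 2 = 6 remainder 1
6 ÷ 2 = 3 remainder 0
3 ÷ 2 = 1 remainder 1
1 ÷ 2 = 0 remainder 1
Reading remainders bottom to top: 11010101101110001



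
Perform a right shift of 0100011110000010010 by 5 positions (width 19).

Original: 0100011110000010010 (decimal 146450)
Shift right by 5 positions
Drop the 5 low bits; fill with zeros on the left
Result: 0000001000111100000 (decimal 4576)
Equivalent: 146450 >> 5 = 146450 ÷ 2^5 = 4576



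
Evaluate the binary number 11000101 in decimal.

Sum of powers of 2 for each 1-bit:
2^0 + 2^2 + 2^6 + 2^7
= 1 + 4 + 64 + 128
= 197



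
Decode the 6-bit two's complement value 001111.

Binary: 001111
Sign bit: 0 (non-negative)
Read directly as an unsigned value:
001111 = 8 + 4 + 2 + 1 = 15
Value: 15



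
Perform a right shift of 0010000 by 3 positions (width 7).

Original: 0010000 (decimal 16)
Shift right by 3 positions
Drop the 3 low bits; fill with zeros on the left
Result: 0000010 (decimal 2)
Equivalent: 16 >> 3 = 16 ÷ 2^3 = 2



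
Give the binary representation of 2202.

Using repeated division by 2:
2202 ÷ 2 = 1101 remainder 0
1101 ÷ 2 = 550 remainder 1
550 ÷ 2 = 275 remainder 0
275 ÷ 2 = 137 remainder 1
137 ÷ 2 = 68 remainder 1
68 ÷ 2 = 34 remainder 0
34 ÷ 2 = 17 remainder 0
17 ÷ 2 = 8 remainder 1
8 ÷ 2 = 4 remainder 0
4 ÷ 2 = 2 remainder 0
2 ÷ 2 = 1 remainder 0
1 ÷ 2 = 0 remainder 1
Reading remainders bottom to top: 100010011010



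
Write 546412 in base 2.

Using repeated division by 2:
546412 ÷ 2 = 273206 remainder 0
273206 ÷ 2 = 136603 remainder 0
136603 ÷ 2 = 68301 remainder 1
68301 ÷ 2 = 34150 remainder 1
34150 ÷ 2 = 17075 remainder 0
17075 ÷ 2 = 8537 remainder 1
8537 ÷ 2 = 4268 remainder 1
4268 ÷ 2 = 2134 remainder 0
2134 ÷ 2 = 1067 remainder 0
1067 ÷ 2 = 533 remainder 1
533 ÷ 2 = 266 remainder 1
266 ÷ 2 = 133 remainder 0
133 ÷ 2 = 66 remainder 1
66 ÷ 2 = 33 remainder 0
33 ÷ 2 = 16 remainder 1
16 ÷ 2 = 8 remainder 0
8 ÷ 2 = 4 remainder 0
4 ÷ 2 = 2 remainder 0
2 ÷ 2 = 1 remainder 0
1 ÷ 2 = 0 remainder 1
Reading remainders bottom to top: 10000101011001101100



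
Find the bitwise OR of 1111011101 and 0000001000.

OR: 1 when either bit is 1
  1111011101
| 0000001000
------------
  1111011101
Decimal: 989 | 8 = 989



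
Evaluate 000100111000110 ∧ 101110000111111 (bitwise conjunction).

AND: 1 only when both bits are 1
  000100111000110
& 101110000111111
-----------------
  000100000000110
Decimal: 2502 & 23615 = 2054



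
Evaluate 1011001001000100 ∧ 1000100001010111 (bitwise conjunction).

AND: 1 only when both bits are 1
  1011001001000100
& 1000100001010111
------------------
  1000000001000100
Decimal: 45636 & 34903 = 32836



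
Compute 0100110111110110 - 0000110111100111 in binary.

Method 1 - Direct subtraction (column by column from the right: bit − bit − borrow-in; if negative, add 2 and borrow 1 from the next column):
borrow: 0000000000011110
        0100110111110110
-       0000110111100111
------------------------
        0100000000001111

Method 2 - Add two's complement:
Two's complement of 0000110111100111: invert → 1111001000011000, add 1 → 1111001000011001
  0100110111110110
+ 1111001000011001
------------------
 10100000000001111  (end carry out of the top bit = 1)
Discarding the end carry: 0100000000001111
Decimal check:
  0100110111110110 = 16384 + 2048 + 1024 + 256 + 128 + 64 + 32 + 16 + 4 + 2 = 19958
  0000110111100111 = 2048 + 1024 + 256 + 128 + 64 + 32 + 4 + 2 + 1 = 3559
  19958 - 3559 = 16399, and 0100000000001111 = 16384 + 8 + 4 + 2 + 1 = 16399 ✓



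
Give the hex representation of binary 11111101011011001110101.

Group into 4-bit nibbles from right:
  0111 = 7
  1110 = E
  1011 = B
  0110 = 6
  0111 = 7
  0101 = 5
Result: 7EB675



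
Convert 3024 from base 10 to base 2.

Using repeated division by 2:
3024 ÷ 2 = 1512 remainder 0
1512 ÷ 2 = 756 remainder 0
756 ÷ 2 = 378 remainder 0
378 ÷ 2 = 189 remainder 0
189 ÷ 2 = 94 remainder 1
94 ÷ 2 = 47 remainder 0
47 ÷ 2 = 23 remainder 1
23 ÷ 2 = 11 remainder 1
11 ÷ 2 = 5 remainder 1
5 ÷ 2 = 2 remainder 1
2 ÷ 2 = 1 remainder 0
1 ÷ 2 = 0 remainder 1
Reading remainders bottom to top: 101111010000



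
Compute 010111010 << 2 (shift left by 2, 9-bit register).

Original: 010111010 (decimal 186)
Shift left by 2 positions
Append 2 zeros on the right and drop the 2 high bits that overflow the 9-bit width
Result: 011101000 (decimal 232)
Equivalent: 186 << 2 = 186 × 2^2 = 744, truncated to 9 bits = 232



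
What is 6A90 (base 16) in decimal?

Expand by place value (powers of 16):
Digit values: A = 10
6A90 = 6 × 16^3 + 10 × 16^2 + 9 × 16^1 + 0 × 16^0
= 6 × 4096 + 10 × 256 + 9 × 16 + 0 × 1
= 24576 + 2560 + 144 + 0
= 27280



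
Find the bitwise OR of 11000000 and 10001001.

OR: 1 when either bit is 1
  11000000
| 10001001
----------
  11001001
Decimal: 192 | 137 = 201



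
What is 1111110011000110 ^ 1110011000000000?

XOR: 1 when bits differ
  1111110011000110
^ 1110011000000000
------------------
  0001101011000110
Decimal: 64710 ^ 58880 = 6854



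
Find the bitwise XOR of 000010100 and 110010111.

XOR: 1 when bits differ
  000010100
^ 110010111
-----------
  110000011
Decimal: 20 ^ 407 = 387



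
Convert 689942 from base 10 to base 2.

Using repeated division by 2:
689942 ÷ 2 = 344971 remainder 0
344971 ÷ 2 = 172485 remainder 1
172485 ÷ 2 = 86242 remainder 1
86242 ÷ 2 = 43121 remainder 0
43121 ÷ 2 = 21560 remainder 1
21560 ÷ 2 = 10780 remainder 0
10780 ÷ 2 = 5390 remainder 0
5390 ÷ 2 = 2695 remainder 0
2695 ÷ 2 = 1347 remainder 1
1347 ÷ 2 = 673 remainder 1
673 ÷ 2 = 336 remainder 1
336 ÷ 2 = 168 remainder 0
168 ÷ 2 = 84 remainder 0
84 ÷ 2 = 42 remainder 0
42 ÷ 2 = 21 remainder 0
21 ÷ 2 = 10 remainder 1
10 ÷ 2 = 5 remainder 0
5 ÷ 2 = 2 remainder 1
2 ÷ 2 = 1 remainder 0
1 ÷ 2 = 0 remainder 1
Reading remainders bottom to top: 10101000011100010110



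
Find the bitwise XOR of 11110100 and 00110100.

XOR: 1 when bits differ
  11110100
^ 00110100
----------
  11000000
Decimal: 244 ^ 52 = 192



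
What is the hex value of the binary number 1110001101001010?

Group into 4-bit nibbles from right:
  1110 = E
  0011 = 3
  0100 = 4
  1010 = A
Result: E34A



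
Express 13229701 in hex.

Using repeated division by 16 (digits 10–15 are A–F):
13229701 ÷ 16 = 826856 remainder 5
826856 ÷ 16 = 51678 remainder 8
51678 ÷ 16 = 3229 remainder 14 (E)
3229 ÷ 16 = 201 remainder 13 (D)
201 ÷ 16 = 12 remainder 9
12 ÷ 16 = 0 remainder 12 (C)
Reading remainders bottom to top: C9DE85



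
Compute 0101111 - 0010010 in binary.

Method 1 - Direct subtraction (column by column from the right: bit − bit − borrow-in; if negative, add 2 and borrow 1 from the next column):
borrow: 0100000
        0101111
-       0010010
---------------
        0011101

Method 2 - Add two's complement:
Two's complement of 0010010: invert → 1101101, add 1 → 1101110
  0101111
+ 1101110
---------
 10011101  (end carry out of the top bit = 1)
Discarding the end carry: 0011101
Decimal check:
  0101111 = 32 + 8 + 4 + 2 + 1 = 47
  0010010 = 16 + 2 = 18
  47 - 18 = 29, and 0011101 = 16 + 8 + 4 + 1 = 29 ✓

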